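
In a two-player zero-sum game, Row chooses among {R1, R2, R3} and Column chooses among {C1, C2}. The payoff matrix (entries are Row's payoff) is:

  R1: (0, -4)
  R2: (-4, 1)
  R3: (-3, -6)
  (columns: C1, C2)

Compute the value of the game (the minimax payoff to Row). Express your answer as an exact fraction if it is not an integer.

-16/9

Row minima: R1 → -4, R2 → -4, R3 → -6; maximin = -4.
Column maxima: C1 → 0, C2 → 1; minimax = 0.
-4 ≠ 0, so there is no saddle point; optimal play is mixed.
R3 is strictly dominated by R1, so Row never plays it.
On the remaining 2×2 (R1, R2 vs C1, C2):
Let Row play R1 with probability p. Expected payoff against C1: 0p + (-4)(1−p) = 4p − 4; against C2: (-4)p + 1(1−p) = −5p + 1.
Setting these equal: 4p − 4 = −5p + 1 ⇒ 9p = 5 ⇒ p = 5/9, and the value is (4)·(5/9) − 4 = -16/9.
For Column: with q = P(C1), equating R1's and R2's payoffs gives 4q − 4 = −5q + 1 ⇒ q = 5/9.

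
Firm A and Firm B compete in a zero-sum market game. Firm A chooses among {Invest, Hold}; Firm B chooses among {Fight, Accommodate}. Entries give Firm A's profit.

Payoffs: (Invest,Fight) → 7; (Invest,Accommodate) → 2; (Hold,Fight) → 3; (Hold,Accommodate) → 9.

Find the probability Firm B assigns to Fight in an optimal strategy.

Row minima: Invest → 2, Hold → 3; maximin = 3.
Column maxima: Fight → 7, Accommodate → 9; minimax = 7.
3 ≠ 7, so there is no saddle point; optimal play is mixed.
Let Firm A play Invest with probability p. Expected payoff against Fight: 7p + 3(1−p) = 4p + 3; against Accommodate: 2p + 9(1−p) = −7p + 9.
Setting these equal: 4p + 3 = −7p + 9 ⇒ 11p = 6 ⇒ p = 6/11, and the value is (4)·(6/11) + 3 = 57/11.
For Firm B: with q = P(Fight), equating Invest's and Hold's payoffs gives 5q + 2 = −6q + 9 ⇒ q = 7/11.

7/11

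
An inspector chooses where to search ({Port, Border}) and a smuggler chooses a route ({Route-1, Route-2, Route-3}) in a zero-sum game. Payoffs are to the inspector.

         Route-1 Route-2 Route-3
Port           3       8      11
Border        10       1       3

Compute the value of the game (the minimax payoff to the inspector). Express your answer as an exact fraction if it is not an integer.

Row minima: Port → 3, Border → 1; maximin = 3.
Column maxima: Route-1 → 10, Route-2 → 8, Route-3 → 11; minimax = 8.
3 ≠ 8, so there is no saddle point; optimal play is mixed.
Route-3 is strictly dominated by Route-2 (it gives the inspector strictly more in every row), so the smuggler never plays it.
On the remaining 2×2 (Port, Border vs Route-1, Route-2):
Let the inspector play Port with probability p. Expected payoff against Route-1: 3p + 10(1−p) = −7p + 10; against Route-2: 8p + 1(1−p) = 7p + 1.
Setting these equal: −7p + 10 = 7p + 1 ⇒ −14p = -9 ⇒ p = 9/14, and the value is (-7)·(9/14) + 10 = 11/2.
For the smuggler: with q = P(Route-1), equating Port's and Border's payoffs gives −5q + 8 = 9q + 1 ⇒ q = 1/2.

11/2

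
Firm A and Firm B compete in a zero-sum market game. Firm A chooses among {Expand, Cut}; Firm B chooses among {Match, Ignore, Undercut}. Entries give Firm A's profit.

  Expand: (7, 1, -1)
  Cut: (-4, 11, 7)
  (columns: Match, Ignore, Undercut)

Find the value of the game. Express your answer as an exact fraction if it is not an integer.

45/19

Row minima: Expand → -1, Cut → -4; maximin = -1.
Column maxima: Match → 7, Ignore → 11, Undercut → 7; minimax = 7.
-1 ≠ 7, so there is no saddle point; optimal play is mixed.
Ignore is strictly dominated by Undercut (it gives Firm A strictly more in every row), so Firm B never plays it.
On the remaining 2×2 (Expand, Cut vs Match, Undercut):
Let Firm A play Expand with probability p. Expected payoff against Match: 7p + (-4)(1−p) = 11p − 4; against Undercut: (-1)p + 7(1−p) = −8p + 7.
Setting these equal: 11p − 4 = −8p + 7 ⇒ 19p = 11 ⇒ p = 11/19, and the value is (11)·(11/19) − 4 = 45/19.
For Firm B: with q = P(Match), equating Expand's and Cut's payoffs gives 8q − 1 = −11q + 7 ⇒ q = 8/19.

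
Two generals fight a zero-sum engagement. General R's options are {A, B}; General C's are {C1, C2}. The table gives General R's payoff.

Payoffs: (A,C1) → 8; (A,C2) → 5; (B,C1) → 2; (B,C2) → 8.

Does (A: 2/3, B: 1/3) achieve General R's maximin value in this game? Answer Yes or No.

Against C1 this mix gives (2/3)·8 + (1/3)·2 = 6.
Against C2 this mix gives (2/3)·5 + (1/3)·8 = 6.
All of General C's active replies (C1, C2) yield 6, and no column does worse for General R. The mix makes General C indifferent and guarantees 6, so it is optimal.

Yes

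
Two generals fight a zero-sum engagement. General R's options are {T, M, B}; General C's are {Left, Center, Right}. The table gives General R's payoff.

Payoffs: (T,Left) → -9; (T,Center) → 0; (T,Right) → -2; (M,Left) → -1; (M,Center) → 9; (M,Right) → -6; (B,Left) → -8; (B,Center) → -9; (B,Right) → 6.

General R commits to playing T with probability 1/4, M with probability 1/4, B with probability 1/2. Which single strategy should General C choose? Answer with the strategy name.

If General C plays Left, General R's expected payoff is (1/4)·(-9) + (1/4)·(-1) + (1/2)·(-8) = -13/2.
If General C plays Center, General R's expected payoff is (1/4)·0 + (1/4)·9 + (1/2)·(-9) = -9/4.
If General C plays Right, General R's expected payoff is (1/4)·(-2) + (1/4)·(-6) + (1/2)·6 = 1.
General C minimizes General R's payoff; the smallest is -13/2, so the best response is Left.

Left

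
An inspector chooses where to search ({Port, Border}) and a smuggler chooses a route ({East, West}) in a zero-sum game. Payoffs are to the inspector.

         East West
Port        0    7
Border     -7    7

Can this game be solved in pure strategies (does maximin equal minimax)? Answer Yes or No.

Yes

Row minima: Port → 0, Border → -7; maximin = 0.
Column maxima: East → 0, West → 7; minimax = 0.
maximin = minimax = 0, so a saddle point exists.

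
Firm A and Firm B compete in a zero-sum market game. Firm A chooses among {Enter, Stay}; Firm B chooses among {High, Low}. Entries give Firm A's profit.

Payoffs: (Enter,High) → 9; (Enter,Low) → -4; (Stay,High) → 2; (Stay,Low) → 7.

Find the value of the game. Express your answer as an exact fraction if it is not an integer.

Row minima: Enter → -4, Stay → 2; maximin = 2.
Column maxima: High → 9, Low → 7; minimax = 7.
2 ≠ 7, so there is no saddle point; optimal play is mixed.
Let Firm A play Enter with probability p. Expected payoff against High: 9p + 2(1−p) = 7p + 2; against Low: (-4)p + 7(1−p) = −11p + 7.
Setting these equal: 7p + 2 = −11p + 7 ⇒ 18p = 5 ⇒ p = 5/18, and the value is (7)·(5/18) + 2 = 71/18.
For Firm B: with q = P(High), equating Enter's and Stay's payoffs gives 13q − 4 = −5q + 7 ⇒ q = 11/18.

71/18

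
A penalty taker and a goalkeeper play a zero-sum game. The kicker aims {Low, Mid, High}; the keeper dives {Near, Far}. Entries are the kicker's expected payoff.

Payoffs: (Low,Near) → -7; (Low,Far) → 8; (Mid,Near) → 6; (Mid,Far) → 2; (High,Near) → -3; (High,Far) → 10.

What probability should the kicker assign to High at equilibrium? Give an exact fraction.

Row minima: Low → -7, Mid → 2, High → -3; maximin = 2.
Column maxima: Near → 6, Far → 10; minimax = 6.
2 ≠ 6, so there is no saddle point; optimal play is mixed.
Low is strictly dominated by High, so the kicker never plays it.
On the remaining 2×2 (Mid, High vs Near, Far):
Let the kicker play Mid with probability p. Expected payoff against Near: 6p + (-3)(1−p) = 9p − 3; against Far: 2p + 10(1−p) = −8p + 10.
Setting these equal: 9p − 3 = −8p + 10 ⇒ 17p = 13 ⇒ p = 13/17, and the value is (9)·(13/17) − 3 = 66/17.
For the keeper: with q = P(Near), equating Mid's and High's payoffs gives 4q + 2 = −13q + 10 ⇒ q = 8/17.

4/17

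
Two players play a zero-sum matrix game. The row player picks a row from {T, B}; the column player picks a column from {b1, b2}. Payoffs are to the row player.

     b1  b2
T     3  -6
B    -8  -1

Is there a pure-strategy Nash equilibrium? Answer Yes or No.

No

Row minima: T → -6, B → -8; maximin = -6.
Column maxima: b1 → 3, b2 → -1; minimax = -1.
-6 ≠ -1, so no pure-strategy equilibrium exists.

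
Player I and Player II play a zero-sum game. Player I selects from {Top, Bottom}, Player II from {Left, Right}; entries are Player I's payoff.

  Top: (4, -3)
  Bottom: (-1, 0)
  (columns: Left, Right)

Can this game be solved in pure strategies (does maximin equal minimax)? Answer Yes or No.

No

Row minima: Top → -3, Bottom → -1; maximin = -1.
Column maxima: Left → 4, Right → 0; minimax = 0.
-1 ≠ 0, so no pure-strategy equilibrium exists.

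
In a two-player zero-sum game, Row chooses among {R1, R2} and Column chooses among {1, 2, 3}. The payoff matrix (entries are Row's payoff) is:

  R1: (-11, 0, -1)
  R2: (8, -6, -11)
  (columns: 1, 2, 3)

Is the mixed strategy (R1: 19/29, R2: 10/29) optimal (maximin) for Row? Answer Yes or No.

Against 1 this mix gives (19/29)·(-11) + (10/29)·8 = -129/29.
Against 2 this mix gives (19/29)·0 + (10/29)·(-6) = -60/29.
Against 3 this mix gives (19/29)·(-1) + (10/29)·(-11) = -129/29.
All of Column's active replies (1, 3) yield -129/29, and no column does worse for Row. The mix makes Column indifferent and guarantees -129/29, so it is optimal.

Yes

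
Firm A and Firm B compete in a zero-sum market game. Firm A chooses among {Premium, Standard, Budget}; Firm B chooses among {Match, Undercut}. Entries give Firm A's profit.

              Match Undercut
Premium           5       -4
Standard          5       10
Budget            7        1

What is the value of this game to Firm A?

65/11

Row minima: Premium → -4, Standard → 5, Budget → 1; maximin = 5.
Column maxima: Match → 7, Undercut → 10; minimax = 7.
5 ≠ 7, so there is no saddle point; optimal play is mixed.
Premium is strictly dominated by Budget, so Firm A never plays it.
On the remaining 2×2 (Standard, Budget vs Match, Undercut):
Let Firm A play Standard with probability p. Expected payoff against Match: 5p + 7(1−p) = −2p + 7; against Undercut: 10p + 1(1−p) = 9p + 1.
Setting these equal: −2p + 7 = 9p + 1 ⇒ −11p = -6 ⇒ p = 6/11, and the value is (-2)·(6/11) + 7 = 65/11.
For Firm B: with q = P(Match), equating Standard's and Budget's payoffs gives −5q + 10 = 6q + 1 ⇒ q = 9/11.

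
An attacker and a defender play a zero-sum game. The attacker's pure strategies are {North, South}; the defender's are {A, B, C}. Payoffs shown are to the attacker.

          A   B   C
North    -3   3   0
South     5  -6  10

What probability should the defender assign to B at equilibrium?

8/17

Row minima: North → -3, South → -6; maximin = -3.
Column maxima: A → 5, B → 3, C → 10; minimax = 3.
-3 ≠ 3, so there is no saddle point; optimal play is mixed.
C is strictly dominated by A (it gives the attacker strictly more in every row), so the defender never plays it.
On the remaining 2×2 (North, South vs A, B):
Let the attacker play North with probability p. Expected payoff against A: (-3)p + 5(1−p) = −8p + 5; against B: 3p + (-6)(1−p) = 9p − 6.
Setting these equal: −8p + 5 = 9p − 6 ⇒ −17p = -11 ⇒ p = 11/17, and the value is (-8)·(11/17) + 5 = -3/17.
For the defender: with q = P(A), equating North's and South's payoffs gives −6q + 3 = 11q − 6 ⇒ q = 9/17.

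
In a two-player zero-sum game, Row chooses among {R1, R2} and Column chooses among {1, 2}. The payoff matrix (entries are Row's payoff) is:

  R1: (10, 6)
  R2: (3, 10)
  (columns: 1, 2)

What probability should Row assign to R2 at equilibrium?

4/11

Row minima: R1 → 6, R2 → 3; maximin = 6.
Column maxima: 1 → 10, 2 → 10; minimax = 10.
6 ≠ 10, so there is no saddle point; optimal play is mixed.
Let Row play R1 with probability p. Expected payoff against 1: 10p + 3(1−p) = 7p + 3; against 2: 6p + 10(1−p) = −4p + 10.
Setting these equal: 7p + 3 = −4p + 10 ⇒ 11p = 7 ⇒ p = 7/11, and the value is (7)·(7/11) + 3 = 82/11.
For Column: with q = P(1), equating R1's and R2's payoffs gives 4q + 6 = −7q + 10 ⇒ q = 4/11.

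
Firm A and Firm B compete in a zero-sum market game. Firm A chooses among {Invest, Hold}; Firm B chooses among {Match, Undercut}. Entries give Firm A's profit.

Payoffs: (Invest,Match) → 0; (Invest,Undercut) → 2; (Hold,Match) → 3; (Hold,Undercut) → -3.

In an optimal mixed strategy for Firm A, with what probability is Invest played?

3/4

Row minima: Invest → 0, Hold → -3; maximin = 0.
Column maxima: Match → 3, Undercut → 2; minimax = 2.
0 ≠ 2, so there is no saddle point; optimal play is mixed.
Let Firm A play Invest with probability p. Expected payoff against Match: 0p + 3(1−p) = −3p + 3; against Undercut: 2p + (-3)(1−p) = 5p − 3.
Setting these equal: −3p + 3 = 5p − 3 ⇒ −8p = -6 ⇒ p = 3/4, and the value is (-3)·(3/4) + 3 = 3/4.
For Firm B: with q = P(Match), equating Invest's and Hold's payoffs gives −2q + 2 = 6q − 3 ⇒ q = 5/8.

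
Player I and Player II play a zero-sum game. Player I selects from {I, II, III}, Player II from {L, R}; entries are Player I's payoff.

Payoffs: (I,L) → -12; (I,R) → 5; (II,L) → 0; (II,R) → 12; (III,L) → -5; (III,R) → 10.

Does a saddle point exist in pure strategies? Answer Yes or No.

Yes

Row minima: I → -12, II → 0, III → -5; maximin = 0.
Column maxima: L → 0, R → 12; minimax = 0.
maximin = minimax = 0, so a saddle point exists.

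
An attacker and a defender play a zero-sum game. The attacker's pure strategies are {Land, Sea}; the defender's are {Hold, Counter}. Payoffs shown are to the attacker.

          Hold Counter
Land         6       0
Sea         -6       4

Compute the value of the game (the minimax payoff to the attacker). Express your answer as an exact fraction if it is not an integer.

Row minima: Land → 0, Sea → -6; maximin = 0.
Column maxima: Hold → 6, Counter → 4; minimax = 4.
0 ≠ 4, so there is no saddle point; optimal play is mixed.
Let the attacker play Land with probability p. Expected payoff against Hold: 6p + (-6)(1−p) = 12p − 6; against Counter: 0p + 4(1−p) = −4p + 4.
Setting these equal: 12p − 6 = −4p + 4 ⇒ 16p = 10 ⇒ p = 5/8, and the value is (12)·(5/8) − 6 = 3/2.
For the defender: with q = P(Hold), equating Land's and Sea's payoffs gives 6q = −10q + 4 ⇒ q = 1/4.

3/2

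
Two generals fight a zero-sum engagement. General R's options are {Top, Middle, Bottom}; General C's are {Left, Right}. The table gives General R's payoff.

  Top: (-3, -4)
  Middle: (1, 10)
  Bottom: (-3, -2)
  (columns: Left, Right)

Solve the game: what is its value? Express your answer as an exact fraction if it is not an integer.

1

Row minima: Top → -4, Middle → 1, Bottom → -3; maximin = 1.
Column maxima: Left → 1, Right → 10; minimax = 1.
Since maximin = minimax = 1, there is a saddle point and the value is 1.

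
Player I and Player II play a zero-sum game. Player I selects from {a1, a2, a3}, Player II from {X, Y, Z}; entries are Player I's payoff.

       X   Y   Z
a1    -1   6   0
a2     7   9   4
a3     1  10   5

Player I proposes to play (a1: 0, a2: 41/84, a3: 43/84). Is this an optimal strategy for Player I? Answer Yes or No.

Against X this mix gives (41/84)·7 + (43/84)·1 = 55/14.
Against Y this mix gives (41/84)·9 + (43/84)·10 = 799/84.
Against Z this mix gives (41/84)·4 + (43/84)·5 = 379/84.
Player II will play X, holding Player I to 55/14. Shifting weight toward the row that does better against X would raise this floor (the equalizing mix achieves 31/7 against both X and Z), so the proposed strategy is not optimal.

No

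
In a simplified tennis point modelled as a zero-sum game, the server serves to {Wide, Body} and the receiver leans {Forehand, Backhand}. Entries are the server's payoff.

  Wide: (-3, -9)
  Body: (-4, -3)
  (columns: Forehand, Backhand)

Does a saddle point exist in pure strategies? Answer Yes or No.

No

Row minima: Wide → -9, Body → -4; maximin = -4.
Column maxima: Forehand → -3, Backhand → -3; minimax = -3.
-4 ≠ -3, so no pure-strategy equilibrium exists.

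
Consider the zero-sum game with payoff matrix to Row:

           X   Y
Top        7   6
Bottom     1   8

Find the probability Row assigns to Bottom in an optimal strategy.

Row minima: Top → 6, Bottom → 1; maximin = 6.
Column maxima: X → 7, Y → 8; minimax = 7.
6 ≠ 7, so there is no saddle point; optimal play is mixed.
Let Row play Top with probability p. Expected payoff against X: 7p + 1(1−p) = 6p + 1; against Y: 6p + 8(1−p) = −2p + 8.
Setting these equal: 6p + 1 = −2p + 8 ⇒ 8p = 7 ⇒ p = 7/8, and the value is (6)·(7/8) + 1 = 25/4.
For Column: with q = P(X), equating Top's and Bottom's payoffs gives q + 6 = −7q + 8 ⇒ q = 1/4.

1/8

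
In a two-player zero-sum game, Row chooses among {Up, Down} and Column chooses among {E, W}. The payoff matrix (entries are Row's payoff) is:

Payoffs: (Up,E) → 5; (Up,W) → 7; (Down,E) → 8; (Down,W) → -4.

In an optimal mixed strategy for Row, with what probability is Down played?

Row minima: Up → 5, Down → -4; maximin = 5.
Column maxima: E → 8, W → 7; minimax = 7.
5 ≠ 7, so there is no saddle point; optimal play is mixed.
Let Row play Up with probability p. Expected payoff against E: 5p + 8(1−p) = −3p + 8; against W: 7p + (-4)(1−p) = 11p − 4.
Setting these equal: −3p + 8 = 11p − 4 ⇒ −14p = -12 ⇒ p = 6/7, and the value is (-3)·(6/7) + 8 = 38/7.
For Column: with q = P(E), equating Up's and Down's payoffs gives −2q + 7 = 12q − 4 ⇒ q = 11/14.

1/7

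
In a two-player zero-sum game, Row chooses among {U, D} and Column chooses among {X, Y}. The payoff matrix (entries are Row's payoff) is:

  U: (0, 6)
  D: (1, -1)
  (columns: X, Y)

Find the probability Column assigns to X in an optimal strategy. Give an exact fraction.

7/8

Row minima: U → 0, D → -1; maximin = 0.
Column maxima: X → 1, Y → 6; minimax = 1.
0 ≠ 1, so there is no saddle point; optimal play is mixed.
Let Row play U with probability p. Expected payoff against X: 0p + 1(1−p) = −p + 1; against Y: 6p + (-1)(1−p) = 7p − 1.
Setting these equal: −p + 1 = 7p − 1 ⇒ −8p = -2 ⇒ p = 1/4, and the value is (-1)·(1/4) + 1 = 3/4.
For Column: with q = P(X), equating U's and D's payoffs gives −6q + 6 = 2q − 1 ⇒ q = 7/8.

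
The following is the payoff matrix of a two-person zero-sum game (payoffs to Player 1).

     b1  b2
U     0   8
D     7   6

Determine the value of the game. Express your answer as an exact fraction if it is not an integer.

Row minima: U → 0, D → 6; maximin = 6.
Column maxima: b1 → 7, b2 → 8; minimax = 7.
6 ≠ 7, so there is no saddle point; optimal play is mixed.
Let Player 1 play U with probability p. Expected payoff against b1: 0p + 7(1−p) = −7p + 7; against b2: 8p + 6(1−p) = 2p + 6.
Setting these equal: −7p + 7 = 2p + 6 ⇒ −9p = -1 ⇒ p = 1/9, and the value is (-7)·(1/9) + 7 = 56/9.
For Player 2: with q = P(b1), equating U's and D's payoffs gives −8q + 8 = q + 6 ⇒ q = 2/9.

56/9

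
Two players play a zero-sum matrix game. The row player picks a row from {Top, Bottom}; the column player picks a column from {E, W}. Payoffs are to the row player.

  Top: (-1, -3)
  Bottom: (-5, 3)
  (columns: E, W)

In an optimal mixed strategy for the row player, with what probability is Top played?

Row minima: Top → -3, Bottom → -5; maximin = -3.
Column maxima: E → -1, W → 3; minimax = -1.
-3 ≠ -1, so there is no saddle point; optimal play is mixed.
Let the row player play Top with probability p. Expected payoff against E: (-1)p + (-5)(1−p) = 4p − 5; against W: (-3)p + 3(1−p) = −6p + 3.
Setting these equal: 4p − 5 = −6p + 3 ⇒ 10p = 8 ⇒ p = 4/5, and the value is (4)·(4/5) − 5 = -9/5.
For the column player: with q = P(E), equating Top's and Bottom's payoffs gives 2q − 3 = −8q + 3 ⇒ q = 3/5.

4/5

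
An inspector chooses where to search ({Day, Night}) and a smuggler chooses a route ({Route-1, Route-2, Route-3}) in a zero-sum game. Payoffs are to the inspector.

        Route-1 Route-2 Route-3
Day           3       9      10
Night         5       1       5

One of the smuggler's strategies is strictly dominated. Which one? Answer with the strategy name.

Route-3

Route-2 holds the inspector's payoff strictly below Route-3 in every row: 9 < 10, 1 < 5.
So Route-3 is strictly dominated for the smuggler.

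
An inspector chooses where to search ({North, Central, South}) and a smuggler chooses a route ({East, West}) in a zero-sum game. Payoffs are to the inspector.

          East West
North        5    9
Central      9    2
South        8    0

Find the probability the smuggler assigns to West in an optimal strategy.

4/11

Row minima: North → 5, Central → 2, South → 0; maximin = 5.
Column maxima: East → 9, West → 9; minimax = 9.
5 ≠ 9, so there is no saddle point; optimal play is mixed.
South is strictly dominated by Central, so the inspector never plays it.
On the remaining 2×2 (North, Central vs East, West):
Let the inspector play North with probability p. Expected payoff against East: 5p + 9(1−p) = −4p + 9; against West: 9p + 2(1−p) = 7p + 2.
Setting these equal: −4p + 9 = 7p + 2 ⇒ −11p = -7 ⇒ p = 7/11, and the value is (-4)·(7/11) + 9 = 71/11.
For the smuggler: with q = P(East), equating North's and Central's payoffs gives −4q + 9 = 7q + 2 ⇒ q = 7/11.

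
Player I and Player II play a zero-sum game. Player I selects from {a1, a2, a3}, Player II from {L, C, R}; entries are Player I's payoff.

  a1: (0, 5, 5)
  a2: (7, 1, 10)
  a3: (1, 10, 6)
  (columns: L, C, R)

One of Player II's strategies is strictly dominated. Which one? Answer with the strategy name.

R

L holds Player I's payoff strictly below R in every row: 0 < 5, 7 < 10, 1 < 6.
So R is strictly dominated for Player II.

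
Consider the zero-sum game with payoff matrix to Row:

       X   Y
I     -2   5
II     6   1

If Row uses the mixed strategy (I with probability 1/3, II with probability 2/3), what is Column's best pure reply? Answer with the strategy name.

Y

If Column plays X, Row's expected payoff is (1/3)·(-2) + (2/3)·6 = 10/3.
If Column plays Y, Row's expected payoff is (1/3)·5 + (2/3)·1 = 7/3.
Column minimizes Row's payoff; the smallest is 7/3, so the best response is Y.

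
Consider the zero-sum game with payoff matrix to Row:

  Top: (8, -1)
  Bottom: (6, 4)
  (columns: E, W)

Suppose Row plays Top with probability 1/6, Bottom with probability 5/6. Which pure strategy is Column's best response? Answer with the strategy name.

W

If Column plays E, Row's expected payoff is (1/6)·8 + (5/6)·6 = 19/3.
If Column plays W, Row's expected payoff is (1/6)·(-1) + (5/6)·4 = 19/6.
Column minimizes Row's payoff; the smallest is 19/6, so the best response is W.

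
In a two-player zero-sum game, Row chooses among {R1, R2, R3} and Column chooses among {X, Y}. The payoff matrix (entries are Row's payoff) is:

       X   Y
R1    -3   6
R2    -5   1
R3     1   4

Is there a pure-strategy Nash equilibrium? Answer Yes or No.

Row minima: R1 → -3, R2 → -5, R3 → 1; maximin = 1.
Column maxima: X → 1, Y → 6; minimax = 1.
maximin = minimax = 1, so a saddle point exists.

Yes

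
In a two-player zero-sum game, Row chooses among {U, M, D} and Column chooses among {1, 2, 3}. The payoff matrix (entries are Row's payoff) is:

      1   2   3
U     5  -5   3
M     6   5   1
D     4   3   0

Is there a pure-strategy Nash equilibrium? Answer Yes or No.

No

Row minima: U → -5, M → 1, D → 0; maximin = 1.
Column maxima: 1 → 6, 2 → 5, 3 → 3; minimax = 3.
1 ≠ 3, so no pure-strategy equilibrium exists.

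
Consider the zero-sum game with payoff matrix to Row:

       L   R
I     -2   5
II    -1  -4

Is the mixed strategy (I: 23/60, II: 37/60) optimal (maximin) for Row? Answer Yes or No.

No

Against L this mix gives (23/60)·(-2) + (37/60)·(-1) = -83/60.
Against R this mix gives (23/60)·5 + (37/60)·(-4) = -11/20.
Column will play L, holding Row to -83/60. Shifting weight toward the row that does better against L would raise this floor (the equalizing mix achieves -13/10 against both L and R), so the proposed strategy is not optimal.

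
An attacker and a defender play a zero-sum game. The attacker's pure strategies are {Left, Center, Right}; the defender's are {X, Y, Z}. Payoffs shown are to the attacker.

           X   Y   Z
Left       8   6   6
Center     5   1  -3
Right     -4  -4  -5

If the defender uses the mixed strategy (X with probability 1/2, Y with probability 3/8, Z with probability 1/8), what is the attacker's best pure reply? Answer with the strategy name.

Expected payoff of Left: (1/2)·8 + (3/8)·6 + (1/8)·6 = 7.
Expected payoff of Center: (1/2)·5 + (3/8)·1 + (1/8)·(-3) = 5/2.
Expected payoff of Right: (1/2)·(-4) + (3/8)·(-4) + (1/8)·(-5) = -33/8.
The largest is 7, so the attacker's best response is Left.

Left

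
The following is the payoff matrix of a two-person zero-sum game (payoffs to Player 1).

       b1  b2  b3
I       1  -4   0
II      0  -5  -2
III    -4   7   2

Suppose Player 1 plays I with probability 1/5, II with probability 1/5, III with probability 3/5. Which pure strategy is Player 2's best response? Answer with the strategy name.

If Player 2 plays b1, Player 1's expected payoff is (1/5)·1 + (1/5)·0 + (3/5)·(-4) = -11/5.
If Player 2 plays b2, Player 1's expected payoff is (1/5)·(-4) + (1/5)·(-5) + (3/5)·7 = 12/5.
If Player 2 plays b3, Player 1's expected payoff is (1/5)·0 + (1/5)·(-2) + (3/5)·2 = 4/5.
Player 2 minimizes Player 1's payoff; the smallest is -11/5, so the best response is b1.

b1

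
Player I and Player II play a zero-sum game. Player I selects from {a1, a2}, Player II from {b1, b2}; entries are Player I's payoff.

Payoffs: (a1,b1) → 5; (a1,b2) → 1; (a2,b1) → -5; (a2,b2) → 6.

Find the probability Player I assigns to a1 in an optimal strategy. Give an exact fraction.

11/15

Row minima: a1 → 1, a2 → -5; maximin = 1.
Column maxima: b1 → 5, b2 → 6; minimax = 5.
1 ≠ 5, so there is no saddle point; optimal play is mixed.
Let Player I play a1 with probability p. Expected payoff against b1: 5p + (-5)(1−p) = 10p − 5; against b2: 1p + 6(1−p) = −5p + 6.
Setting these equal: 10p − 5 = −5p + 6 ⇒ 15p = 11 ⇒ p = 11/15, and the value is (10)·(11/15) − 5 = 7/3.
For Player II: with q = P(b1), equating a1's and a2's payoffs gives 4q + 1 = −11q + 6 ⇒ q = 1/3.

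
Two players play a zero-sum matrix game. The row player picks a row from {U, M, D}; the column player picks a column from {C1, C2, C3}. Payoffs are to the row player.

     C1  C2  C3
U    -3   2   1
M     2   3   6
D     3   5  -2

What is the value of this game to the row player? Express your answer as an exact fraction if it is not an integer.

22/9

Row minima: U → -3, M → 2, D → -2; maximin = 2.
Column maxima: C1 → 3, C2 → 5, C3 → 6; minimax = 3.
2 ≠ 3, so there is no saddle point; optimal play is mixed.
U is strictly dominated by M, so the row player never plays it.
C2 is strictly dominated by C1 (it gives the row player strictly more in every row), so the column player never plays it.
On the remaining 2×2 (M, D vs C1, C3):
Let the row player play M with probability p. Expected payoff against C1: 2p + 3(1−p) = −p + 3; against C3: 6p + (-2)(1−p) = 8p − 2.
Setting these equal: −p + 3 = 8p − 2 ⇒ −9p = -5 ⇒ p = 5/9, and the value is (-1)·(5/9) + 3 = 22/9.
For the column player: with q = P(C1), equating M's and D's payoffs gives −4q + 6 = 5q − 2 ⇒ q = 8/9.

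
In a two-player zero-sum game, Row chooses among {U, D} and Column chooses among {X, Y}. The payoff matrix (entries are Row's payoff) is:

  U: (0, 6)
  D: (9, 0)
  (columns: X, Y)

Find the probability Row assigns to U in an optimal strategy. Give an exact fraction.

3/5

Row minima: U → 0, D → 0; maximin = 0.
Column maxima: X → 9, Y → 6; minimax = 6.
0 ≠ 6, so there is no saddle point; optimal play is mixed.
Let Row play U with probability p. Expected payoff against X: 0p + 9(1−p) = −9p + 9; against Y: 6p + 0(1−p) = 6p.
Setting these equal: −9p + 9 = 6p ⇒ −15p = -9 ⇒ p = 3/5, and the value is (-9)·(3/5) + 9 = 18/5.
For Column: with q = P(X), equating U's and D's payoffs gives −6q + 6 = 9q ⇒ q = 2/5.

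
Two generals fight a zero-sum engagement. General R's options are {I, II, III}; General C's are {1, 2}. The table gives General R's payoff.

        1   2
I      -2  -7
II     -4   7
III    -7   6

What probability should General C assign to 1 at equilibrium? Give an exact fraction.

7/8

Row minima: I → -7, II → -4, III → -7; maximin = -4.
Column maxima: 1 → -2, 2 → 7; minimax = -2.
-4 ≠ -2, so there is no saddle point; optimal play is mixed.
III is strictly dominated by II, so General R never plays it.
On the remaining 2×2 (I, II vs 1, 2):
Let General R play I with probability p. Expected payoff against 1: (-2)p + (-4)(1−p) = 2p − 4; against 2: (-7)p + 7(1−p) = −14p + 7.
Setting these equal: 2p − 4 = −14p + 7 ⇒ 16p = 11 ⇒ p = 11/16, and the value is (2)·(11/16) − 4 = -21/8.
For General C: with q = P(1), equating I's and II's payoffs gives 5q − 7 = −11q + 7 ⇒ q = 7/8.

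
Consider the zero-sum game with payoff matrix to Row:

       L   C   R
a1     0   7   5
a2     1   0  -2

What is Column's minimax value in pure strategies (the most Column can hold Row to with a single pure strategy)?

Column maxima: L → 1, C → 7, R → 5.
The smallest of these is 1.

1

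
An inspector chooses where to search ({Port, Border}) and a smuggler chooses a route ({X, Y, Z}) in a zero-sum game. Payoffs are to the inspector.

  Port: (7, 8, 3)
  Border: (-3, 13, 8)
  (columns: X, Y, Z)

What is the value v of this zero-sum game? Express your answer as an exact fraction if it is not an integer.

13/3

Row minima: Port → 3, Border → -3; maximin = 3.
Column maxima: X → 7, Y → 13, Z → 8; minimax = 7.
3 ≠ 7, so there is no saddle point; optimal play is mixed.
Y is strictly dominated by X (it gives the inspector strictly more in every row), so the smuggler never plays it.
On the remaining 2×2 (Port, Border vs X, Z):
Let the inspector play Port with probability p. Expected payoff against X: 7p + (-3)(1−p) = 10p − 3; against Z: 3p + 8(1−p) = −5p + 8.
Setting these equal: 10p − 3 = −5p + 8 ⇒ 15p = 11 ⇒ p = 11/15, and the value is (10)·(11/15) − 3 = 13/3.
For the smuggler: with q = P(X), equating Port's and Border's payoffs gives 4q + 3 = −11q + 8 ⇒ q = 1/3.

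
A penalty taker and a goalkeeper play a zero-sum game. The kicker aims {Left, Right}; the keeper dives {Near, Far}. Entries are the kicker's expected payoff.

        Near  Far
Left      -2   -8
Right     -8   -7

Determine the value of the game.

-50/7

Row minima: Left → -8, Right → -8; maximin = -8.
Column maxima: Near → -2, Far → -7; minimax = -7.
-8 ≠ -7, so there is no saddle point; optimal play is mixed.
Let the kicker play Left with probability p. Expected payoff against Near: (-2)p + (-8)(1−p) = 6p − 8; against Far: (-8)p + (-7)(1−p) = −p − 7.
Setting these equal: 6p − 8 = −p − 7 ⇒ 7p = 1 ⇒ p = 1/7, and the value is (6)·(1/7) − 8 = -50/7.
For the keeper: with q = P(Near), equating Left's and Right's payoffs gives 6q − 8 = −q − 7 ⇒ q = 1/7.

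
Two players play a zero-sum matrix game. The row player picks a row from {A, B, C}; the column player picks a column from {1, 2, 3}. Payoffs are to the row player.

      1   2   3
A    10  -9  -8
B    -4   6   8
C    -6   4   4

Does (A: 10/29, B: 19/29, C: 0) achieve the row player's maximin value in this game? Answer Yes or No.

Against 1 this mix gives (10/29)·10 + (19/29)·(-4) = 24/29.
Against 2 this mix gives (10/29)·(-9) + (19/29)·6 = 24/29.
Against 3 this mix gives (10/29)·(-8) + (19/29)·8 = 72/29.
All of the column player's active replies (1, 2) yield 24/29, and no column does worse for the row player. The mix makes the column player indifferent and guarantees 24/29, so it is optimal.

Yes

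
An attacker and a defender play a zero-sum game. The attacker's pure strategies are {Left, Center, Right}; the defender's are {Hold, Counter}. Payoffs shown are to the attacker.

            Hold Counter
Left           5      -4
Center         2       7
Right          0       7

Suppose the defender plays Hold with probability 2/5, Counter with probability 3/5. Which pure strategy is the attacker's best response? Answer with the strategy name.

Center

Expected payoff of Left: (2/5)·5 + (3/5)·(-4) = -2/5.
Expected payoff of Center: (2/5)·2 + (3/5)·7 = 5.
Expected payoff of Right: (2/5)·0 + (3/5)·7 = 21/5.
The largest is 5, so the attacker's best response is Center.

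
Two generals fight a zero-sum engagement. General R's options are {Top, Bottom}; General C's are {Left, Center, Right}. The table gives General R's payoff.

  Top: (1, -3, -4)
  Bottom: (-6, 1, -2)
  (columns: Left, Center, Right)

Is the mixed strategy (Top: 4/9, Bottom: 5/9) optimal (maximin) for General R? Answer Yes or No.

Yes

Against Left this mix gives (4/9)·1 + (5/9)·(-6) = -26/9.
Against Center this mix gives (4/9)·(-3) + (5/9)·1 = -7/9.
Against Right this mix gives (4/9)·(-4) + (5/9)·(-2) = -26/9.
All of General C's active replies (Left, Right) yield -26/9, and no column does worse for General R. The mix makes General C indifferent and guarantees -26/9, so it is optimal.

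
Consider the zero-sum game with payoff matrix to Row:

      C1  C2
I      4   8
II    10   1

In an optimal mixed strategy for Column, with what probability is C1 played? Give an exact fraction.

7/13

Row minima: I → 4, II → 1; maximin = 4.
Column maxima: C1 → 10, C2 → 8; minimax = 8.
4 ≠ 8, so there is no saddle point; optimal play is mixed.
Let Row play I with probability p. Expected payoff against C1: 4p + 10(1−p) = −6p + 10; against C2: 8p + 1(1−p) = 7p + 1.
Setting these equal: −6p + 10 = 7p + 1 ⇒ −13p = -9 ⇒ p = 9/13, and the value is (-6)·(9/13) + 10 = 76/13.
For Column: with q = P(C1), equating I's and II's payoffs gives −4q + 8 = 9q + 1 ⇒ q = 7/13.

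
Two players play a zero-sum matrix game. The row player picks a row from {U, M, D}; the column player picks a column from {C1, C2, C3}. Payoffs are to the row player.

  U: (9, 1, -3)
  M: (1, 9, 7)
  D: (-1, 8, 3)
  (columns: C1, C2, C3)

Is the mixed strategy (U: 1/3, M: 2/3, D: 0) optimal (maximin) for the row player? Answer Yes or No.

Against C1 this mix gives (1/3)·9 + (2/3)·1 = 11/3.
Against C2 this mix gives (1/3)·1 + (2/3)·9 = 19/3.
Against C3 this mix gives (1/3)·(-3) + (2/3)·7 = 11/3.
All of the column player's active replies (C1, C3) yield 11/3, and no column does worse for the row player. The mix makes the column player indifferent and guarantees 11/3, so it is optimal.

Yes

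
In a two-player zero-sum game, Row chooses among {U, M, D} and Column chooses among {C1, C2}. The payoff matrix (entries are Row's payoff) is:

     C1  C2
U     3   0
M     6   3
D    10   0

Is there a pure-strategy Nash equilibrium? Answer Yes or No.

Row minima: U → 0, M → 3, D → 0; maximin = 3.
Column maxima: C1 → 10, C2 → 3; minimax = 3.
maximin = minimax = 3, so a saddle point exists.

Yes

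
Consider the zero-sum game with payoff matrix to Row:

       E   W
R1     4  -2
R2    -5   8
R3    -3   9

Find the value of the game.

Row minima: R1 → -2, R2 → -5, R3 → -3; maximin = -2.
Column maxima: E → 4, W → 9; minimax = 4.
-2 ≠ 4, so there is no saddle point; optimal play is mixed.
R2 is strictly dominated by R3, so Row never plays it.
On the remaining 2×2 (R1, R3 vs E, W):
Let Row play R1 with probability p. Expected payoff against E: 4p + (-3)(1−p) = 7p − 3; against W: (-2)p + 9(1−p) = −11p + 9.
Setting these equal: 7p − 3 = −11p + 9 ⇒ 18p = 12 ⇒ p = 2/3, and the value is (7)·(2/3) − 3 = 5/3.
For Column: with q = P(E), equating R1's and R3's payoffs gives 6q − 2 = −12q + 9 ⇒ q = 11/18.

5/3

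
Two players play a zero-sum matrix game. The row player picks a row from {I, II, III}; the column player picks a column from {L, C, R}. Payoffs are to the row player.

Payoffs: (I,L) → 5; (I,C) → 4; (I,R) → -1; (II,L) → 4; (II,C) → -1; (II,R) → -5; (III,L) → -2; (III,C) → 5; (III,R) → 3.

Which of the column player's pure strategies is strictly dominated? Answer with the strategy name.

C

R holds the row player's payoff strictly below C in every row: -1 < 4, -5 < -1, 3 < 5.
So C is strictly dominated for the column player.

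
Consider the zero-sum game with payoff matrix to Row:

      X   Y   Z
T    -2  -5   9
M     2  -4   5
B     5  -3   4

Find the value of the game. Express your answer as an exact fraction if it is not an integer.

-3

Row minima: T → -5, M → -4, B → -3; maximin = -3.
Column maxima: X → 5, Y → -3, Z → 9; minimax = -3.
Since maximin = minimax = -3, there is a saddle point and the value is -3.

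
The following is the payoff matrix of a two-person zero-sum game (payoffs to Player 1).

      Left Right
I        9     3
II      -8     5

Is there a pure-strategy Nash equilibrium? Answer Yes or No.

Row minima: I → 3, II → -8; maximin = 3.
Column maxima: Left → 9, Right → 5; minimax = 5.
3 ≠ 5, so no pure-strategy equilibrium exists.

No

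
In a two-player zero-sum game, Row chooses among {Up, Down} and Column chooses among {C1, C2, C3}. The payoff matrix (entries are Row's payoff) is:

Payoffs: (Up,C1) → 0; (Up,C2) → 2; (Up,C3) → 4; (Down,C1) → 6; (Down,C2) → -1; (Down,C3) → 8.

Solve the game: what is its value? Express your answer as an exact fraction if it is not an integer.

Row minima: Up → 0, Down → -1; maximin = 0.
Column maxima: C1 → 6, C2 → 2, C3 → 8; minimax = 2.
0 ≠ 2, so there is no saddle point; optimal play is mixed.
C3 is strictly dominated by C1 (it gives Row strictly more in every row), so Column never plays it.
On the remaining 2×2 (Up, Down vs C1, C2):
Let Row play Up with probability p. Expected payoff against C1: 0p + 6(1−p) = −6p + 6; against C2: 2p + (-1)(1−p) = 3p − 1.
Setting these equal: −6p + 6 = 3p − 1 ⇒ −9p = -7 ⇒ p = 7/9, and the value is (-6)·(7/9) + 6 = 4/3.
For Column: with q = P(C1), equating Up's and Down's payoffs gives −2q + 2 = 7q − 1 ⇒ q = 1/3.

4/3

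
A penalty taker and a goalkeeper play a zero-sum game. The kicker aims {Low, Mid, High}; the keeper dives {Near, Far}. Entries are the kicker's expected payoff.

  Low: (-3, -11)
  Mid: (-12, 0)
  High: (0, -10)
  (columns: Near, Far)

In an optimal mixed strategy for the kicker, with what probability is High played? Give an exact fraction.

Row minima: Low → -11, Mid → -12, High → -10; maximin = -10.
Column maxima: Near → 0, Far → 0; minimax = 0.
-10 ≠ 0, so there is no saddle point; optimal play is mixed.
Low is strictly dominated by High, so the kicker never plays it.
On the remaining 2×2 (Mid, High vs Near, Far):
Let the kicker play Mid with probability p. Expected payoff against Near: (-12)p + 0(1−p) = −12p; against Far: 0p + (-10)(1−p) = 10p − 10.
Setting these equal: −12p = 10p − 10 ⇒ −22p = -10 ⇒ p = 5/11, and the value is (-12)·(5/11) = -60/11.
For the keeper: with q = P(Near), equating Mid's and High's payoffs gives −12q = 10q − 10 ⇒ q = 5/11.

6/11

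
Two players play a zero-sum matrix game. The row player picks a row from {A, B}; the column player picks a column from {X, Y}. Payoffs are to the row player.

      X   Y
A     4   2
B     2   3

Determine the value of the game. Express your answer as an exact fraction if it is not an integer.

8/3

Row minima: A → 2, B → 2; maximin = 2.
Column maxima: X → 4, Y → 3; minimax = 3.
2 ≠ 3, so there is no saddle point; optimal play is mixed.
Let the row player play A with probability p. Expected payoff against X: 4p + 2(1−p) = 2p + 2; against Y: 2p + 3(1−p) = −p + 3.
Setting these equal: 2p + 2 = −p + 3 ⇒ 3p = 1 ⇒ p = 1/3, and the value is (2)·(1/3) + 2 = 8/3.
For the column player: with q = P(X), equating A's and B's payoffs gives 2q + 2 = −q + 3 ⇒ q = 1/3.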